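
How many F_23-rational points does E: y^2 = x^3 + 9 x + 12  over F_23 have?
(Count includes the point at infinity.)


For each x in F_23, count y with y^2 = x^3 + 9 x + 12 mod 23:
  x = 0: RHS = 12, y in [9, 14]  -> 2 point(s)
  x = 6: RHS = 6, y in [11, 12]  -> 2 point(s)
  x = 7: RHS = 4, y in [2, 21]  -> 2 point(s)
  x = 11: RHS = 16, y in [4, 19]  -> 2 point(s)
  x = 12: RHS = 8, y in [10, 13]  -> 2 point(s)
  x = 13: RHS = 3, y in [7, 16]  -> 2 point(s)
  x = 15: RHS = 3, y in [7, 16]  -> 2 point(s)
  x = 17: RHS = 18, y in [8, 15]  -> 2 point(s)
  x = 18: RHS = 3, y in [7, 16]  -> 2 point(s)
  x = 19: RHS = 4, y in [2, 21]  -> 2 point(s)
  x = 20: RHS = 4, y in [2, 21]  -> 2 point(s)
  x = 21: RHS = 9, y in [3, 20]  -> 2 point(s)
  x = 22: RHS = 2, y in [5, 18]  -> 2 point(s)
Affine points: 26. Add the point at infinity: total = 27.

#E(F_23) = 27


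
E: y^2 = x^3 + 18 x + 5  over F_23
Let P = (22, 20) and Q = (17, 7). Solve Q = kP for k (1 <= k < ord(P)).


Enumerate multiples of P until we hit Q = (17, 7):
  1P = (22, 20)
  2P = (20, 19)
  3P = (10, 9)
  4P = (15, 19)
  5P = (17, 7)
Match found at i = 5.

k = 5


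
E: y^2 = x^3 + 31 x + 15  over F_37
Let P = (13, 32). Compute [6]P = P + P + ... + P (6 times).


k = 6 = 110_2 (binary, LSB first: 011)
Double-and-add from P = (13, 32):
  bit 0 = 0: acc unchanged = O
  bit 1 = 1: acc = O + (15, 9) = (15, 9)
  bit 2 = 1: acc = (15, 9) + (6, 11) = (6, 26)

6P = (6, 26)


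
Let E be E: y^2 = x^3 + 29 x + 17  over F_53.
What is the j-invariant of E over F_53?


Delta = -16(4 a^3 + 27 b^2) mod 53 = 27
-1728 * (4 a)^3 = -1728 * (4*29)^3 mod 53 = 12
j = 12 * 27^(-1) mod 53 = 24

j = 24 (mod 53)


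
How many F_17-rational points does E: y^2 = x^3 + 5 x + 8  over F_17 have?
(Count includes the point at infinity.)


For each x in F_17, count y with y^2 = x^3 + 5 x + 8 mod 17:
  x = 0: RHS = 8, y in [5, 12]  -> 2 point(s)
  x = 2: RHS = 9, y in [3, 14]  -> 2 point(s)
  x = 3: RHS = 16, y in [4, 13]  -> 2 point(s)
  x = 6: RHS = 16, y in [4, 13]  -> 2 point(s)
  x = 8: RHS = 16, y in [4, 13]  -> 2 point(s)
  x = 9: RHS = 0, y in [0]  -> 1 point(s)
  x = 10: RHS = 4, y in [2, 15]  -> 2 point(s)
  x = 11: RHS = 0, y in [0]  -> 1 point(s)
  x = 13: RHS = 9, y in [3, 14]  -> 2 point(s)
  x = 14: RHS = 0, y in [0]  -> 1 point(s)
  x = 16: RHS = 2, y in [6, 11]  -> 2 point(s)
Affine points: 19. Add the point at infinity: total = 20.

#E(F_17) = 20


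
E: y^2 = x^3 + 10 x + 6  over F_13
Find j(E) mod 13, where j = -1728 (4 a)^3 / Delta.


Delta = -16(4 a^3 + 27 b^2) mod 13 = 8
-1728 * (4 a)^3 = -1728 * (4*10)^3 mod 13 = 1
j = 1 * 8^(-1) mod 13 = 5

j = 5 (mod 13)


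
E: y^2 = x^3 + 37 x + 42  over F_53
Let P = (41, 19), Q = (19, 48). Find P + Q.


P != Q, so use the chord formula.
s = (y2 - y1) / (x2 - x1) = (29) / (31) mod 53 = 30
x3 = s^2 - x1 - x2 mod 53 = 30^2 - 41 - 19 = 45
y3 = s (x1 - x3) - y1 mod 53 = 30 * (41 - 45) - 19 = 20

P + Q = (45, 20)


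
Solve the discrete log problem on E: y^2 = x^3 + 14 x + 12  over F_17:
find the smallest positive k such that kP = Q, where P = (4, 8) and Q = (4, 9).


Enumerate multiples of P until we hit Q = (4, 9):
  1P = (4, 8)
  2P = (11, 1)
  3P = (3, 8)
  4P = (10, 9)
  5P = (12, 2)
  6P = (9, 0)
  7P = (12, 15)
  8P = (10, 8)
  9P = (3, 9)
  10P = (11, 16)
  11P = (4, 9)
Match found at i = 11.

k = 11


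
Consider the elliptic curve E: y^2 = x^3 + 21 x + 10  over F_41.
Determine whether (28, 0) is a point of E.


Check whether y^2 = x^3 + 21 x + 10 (mod 41) for (x, y) = (28, 0).
LHS: y^2 = 0^2 mod 41 = 0
RHS: x^3 + 21 x + 10 = 28^3 + 21*28 + 10 mod 41 = 0
LHS = RHS

Yes, on the curve


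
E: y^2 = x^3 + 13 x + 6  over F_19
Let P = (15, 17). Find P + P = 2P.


Doubling: s = (3 x1^2 + a) / (2 y1)
s = (3*15^2 + 13) / (2*17) mod 19 = 18
x3 = s^2 - 2 x1 mod 19 = 18^2 - 2*15 = 9
y3 = s (x1 - x3) - y1 mod 19 = 18 * (15 - 9) - 17 = 15

2P = (9, 15)


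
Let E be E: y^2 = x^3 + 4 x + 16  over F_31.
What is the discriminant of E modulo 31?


4 a^3 + 27 b^2 = 4*4^3 + 27*16^2 = 256 + 6912 = 7168
Delta = -16 * (7168) = -114688
Delta mod 31 = 12

Delta = 12 (mod 31)


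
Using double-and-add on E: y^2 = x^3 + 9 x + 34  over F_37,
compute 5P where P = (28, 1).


k = 5 = 101_2 (binary, LSB first: 101)
Double-and-add from P = (28, 1):
  bit 0 = 1: acc = O + (28, 1) = (28, 1)
  bit 1 = 0: acc unchanged = (28, 1)
  bit 2 = 1: acc = (28, 1) + (32, 7) = (7, 12)

5P = (7, 12)


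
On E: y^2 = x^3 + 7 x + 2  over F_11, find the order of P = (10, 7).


Compute successive multiples of P until we hit O:
  1P = (10, 7)
  2P = (7, 3)
  3P = (8, 3)
  4P = (8, 8)
  5P = (7, 8)
  6P = (10, 4)
  7P = O

ord(P) = 7


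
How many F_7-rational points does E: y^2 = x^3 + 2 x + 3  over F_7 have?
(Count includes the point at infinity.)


For each x in F_7, count y with y^2 = x^3 + 2 x + 3 mod 7:
  x = 2: RHS = 1, y in [1, 6]  -> 2 point(s)
  x = 3: RHS = 1, y in [1, 6]  -> 2 point(s)
  x = 6: RHS = 0, y in [0]  -> 1 point(s)
Affine points: 5. Add the point at infinity: total = 6.

#E(F_7) = 6


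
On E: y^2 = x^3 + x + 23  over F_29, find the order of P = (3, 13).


Compute successive multiples of P until we hit O:
  1P = (3, 13)
  2P = (7, 5)
  3P = (23, 27)
  4P = (9, 6)
  5P = (24, 26)
  6P = (6, 10)
  7P = (21, 5)
  8P = (12, 20)
  ... (continuing to 38P)
  38P = O

ord(P) = 38


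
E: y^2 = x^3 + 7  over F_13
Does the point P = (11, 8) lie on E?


Check whether y^2 = x^3 + 0 x + 7 (mod 13) for (x, y) = (11, 8).
LHS: y^2 = 8^2 mod 13 = 12
RHS: x^3 + 0 x + 7 = 11^3 + 0*11 + 7 mod 13 = 12
LHS = RHS

Yes, on the curve


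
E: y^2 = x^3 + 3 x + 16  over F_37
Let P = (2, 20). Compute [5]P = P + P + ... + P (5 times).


k = 5 = 101_2 (binary, LSB first: 101)
Double-and-add from P = (2, 20):
  bit 0 = 1: acc = O + (2, 20) = (2, 20)
  bit 1 = 0: acc unchanged = (2, 20)
  bit 2 = 1: acc = (2, 20) + (21, 4) = (2, 17)

5P = (2, 17)


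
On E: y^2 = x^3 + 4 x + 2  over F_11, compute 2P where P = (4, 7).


Doubling: s = (3 x1^2 + a) / (2 y1)
s = (3*4^2 + 4) / (2*7) mod 11 = 10
x3 = s^2 - 2 x1 mod 11 = 10^2 - 2*4 = 4
y3 = s (x1 - x3) - y1 mod 11 = 10 * (4 - 4) - 7 = 4

2P = (4, 4)


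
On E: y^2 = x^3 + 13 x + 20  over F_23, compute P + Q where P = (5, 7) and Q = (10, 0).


P != Q, so use the chord formula.
s = (y2 - y1) / (x2 - x1) = (16) / (5) mod 23 = 17
x3 = s^2 - x1 - x2 mod 23 = 17^2 - 5 - 10 = 21
y3 = s (x1 - x3) - y1 mod 23 = 17 * (5 - 21) - 7 = 20

P + Q = (21, 20)


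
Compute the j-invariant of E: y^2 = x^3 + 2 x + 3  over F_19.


Delta = -16(4 a^3 + 27 b^2) mod 19 = 8
-1728 * (4 a)^3 = -1728 * (4*2)^3 mod 19 = 18
j = 18 * 8^(-1) mod 19 = 7

j = 7 (mod 19)


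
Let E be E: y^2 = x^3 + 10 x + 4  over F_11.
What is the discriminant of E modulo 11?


4 a^3 + 27 b^2 = 4*10^3 + 27*4^2 = 4000 + 432 = 4432
Delta = -16 * (4432) = -70912
Delta mod 11 = 5

Delta = 5 (mod 11)


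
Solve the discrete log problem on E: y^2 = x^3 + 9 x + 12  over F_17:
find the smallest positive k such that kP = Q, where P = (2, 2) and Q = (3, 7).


Enumerate multiples of P until we hit Q = (3, 7):
  1P = (2, 2)
  2P = (14, 3)
  3P = (16, 11)
  4P = (8, 16)
  5P = (3, 7)
Match found at i = 5.

k = 5


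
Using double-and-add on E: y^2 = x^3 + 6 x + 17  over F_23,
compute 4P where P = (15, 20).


k = 4 = 100_2 (binary, LSB first: 001)
Double-and-add from P = (15, 20):
  bit 0 = 0: acc unchanged = O
  bit 1 = 0: acc unchanged = O
  bit 2 = 1: acc = O + (1, 22) = (1, 22)

4P = (1, 22)


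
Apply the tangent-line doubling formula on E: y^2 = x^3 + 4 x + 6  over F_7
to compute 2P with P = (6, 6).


Doubling: s = (3 x1^2 + a) / (2 y1)
s = (3*6^2 + 4) / (2*6) mod 7 = 0
x3 = s^2 - 2 x1 mod 7 = 0^2 - 2*6 = 2
y3 = s (x1 - x3) - y1 mod 7 = 0 * (6 - 2) - 6 = 1

2P = (2, 1)


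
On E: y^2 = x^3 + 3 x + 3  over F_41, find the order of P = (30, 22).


Compute successive multiples of P until we hit O:
  1P = (30, 22)
  2P = (23, 12)
  3P = (21, 26)
  4P = (15, 26)
  5P = (5, 26)
  6P = (24, 0)
  7P = (5, 15)
  8P = (15, 15)
  ... (continuing to 12P)
  12P = O

ord(P) = 12


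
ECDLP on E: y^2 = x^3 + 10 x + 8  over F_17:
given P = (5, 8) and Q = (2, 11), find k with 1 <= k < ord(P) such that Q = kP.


Enumerate multiples of P until we hit Q = (2, 11):
  1P = (5, 8)
  2P = (7, 9)
  3P = (1, 11)
  4P = (2, 11)
Match found at i = 4.

k = 4


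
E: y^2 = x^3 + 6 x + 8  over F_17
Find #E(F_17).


For each x in F_17, count y with y^2 = x^3 + 6 x + 8 mod 17:
  x = 0: RHS = 8, y in [5, 12]  -> 2 point(s)
  x = 1: RHS = 15, y in [7, 10]  -> 2 point(s)
  x = 3: RHS = 2, y in [6, 11]  -> 2 point(s)
  x = 7: RHS = 2, y in [6, 11]  -> 2 point(s)
  x = 9: RHS = 9, y in [3, 14]  -> 2 point(s)
  x = 16: RHS = 1, y in [1, 16]  -> 2 point(s)
Affine points: 12. Add the point at infinity: total = 13.

#E(F_17) = 13


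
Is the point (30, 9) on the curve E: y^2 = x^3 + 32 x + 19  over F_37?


Check whether y^2 = x^3 + 32 x + 19 (mod 37) for (x, y) = (30, 9).
LHS: y^2 = 9^2 mod 37 = 7
RHS: x^3 + 32 x + 19 = 30^3 + 32*30 + 19 mod 37 = 7
LHS = RHS

Yes, on the curve


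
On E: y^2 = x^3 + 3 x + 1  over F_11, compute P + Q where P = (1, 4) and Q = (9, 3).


P != Q, so use the chord formula.
s = (y2 - y1) / (x2 - x1) = (10) / (8) mod 11 = 4
x3 = s^2 - x1 - x2 mod 11 = 4^2 - 1 - 9 = 6
y3 = s (x1 - x3) - y1 mod 11 = 4 * (1 - 6) - 4 = 9

P + Q = (6, 9)


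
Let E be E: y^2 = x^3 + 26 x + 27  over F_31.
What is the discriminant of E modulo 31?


4 a^3 + 27 b^2 = 4*26^3 + 27*27^2 = 70304 + 19683 = 89987
Delta = -16 * (89987) = -1439792
Delta mod 31 = 3

Delta = 3 (mod 31)


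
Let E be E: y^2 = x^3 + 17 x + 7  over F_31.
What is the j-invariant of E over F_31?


Delta = -16(4 a^3 + 27 b^2) mod 31 = 6
-1728 * (4 a)^3 = -1728 * (4*17)^3 mod 31 = 23
j = 23 * 6^(-1) mod 31 = 9

j = 9 (mod 31)


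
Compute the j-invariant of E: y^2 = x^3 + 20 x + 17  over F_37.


Delta = -16(4 a^3 + 27 b^2) mod 37 = 33
-1728 * (4 a)^3 = -1728 * (4*20)^3 mod 37 = 8
j = 8 * 33^(-1) mod 37 = 35

j = 35 (mod 37)


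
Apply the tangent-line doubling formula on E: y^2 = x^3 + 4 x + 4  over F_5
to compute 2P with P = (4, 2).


Doubling: s = (3 x1^2 + a) / (2 y1)
s = (3*4^2 + 4) / (2*2) mod 5 = 3
x3 = s^2 - 2 x1 mod 5 = 3^2 - 2*4 = 1
y3 = s (x1 - x3) - y1 mod 5 = 3 * (4 - 1) - 2 = 2

2P = (1, 2)


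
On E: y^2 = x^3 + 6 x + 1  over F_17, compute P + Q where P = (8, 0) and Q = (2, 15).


P != Q, so use the chord formula.
s = (y2 - y1) / (x2 - x1) = (15) / (11) mod 17 = 6
x3 = s^2 - x1 - x2 mod 17 = 6^2 - 8 - 2 = 9
y3 = s (x1 - x3) - y1 mod 17 = 6 * (8 - 9) - 0 = 11

P + Q = (9, 11)


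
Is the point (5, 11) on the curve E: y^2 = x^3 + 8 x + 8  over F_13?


Check whether y^2 = x^3 + 8 x + 8 (mod 13) for (x, y) = (5, 11).
LHS: y^2 = 11^2 mod 13 = 4
RHS: x^3 + 8 x + 8 = 5^3 + 8*5 + 8 mod 13 = 4
LHS = RHS

Yes, on the curve


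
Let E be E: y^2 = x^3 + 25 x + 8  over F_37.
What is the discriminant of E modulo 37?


4 a^3 + 27 b^2 = 4*25^3 + 27*8^2 = 62500 + 1728 = 64228
Delta = -16 * (64228) = -1027648
Delta mod 37 = 27

Delta = 27 (mod 37)


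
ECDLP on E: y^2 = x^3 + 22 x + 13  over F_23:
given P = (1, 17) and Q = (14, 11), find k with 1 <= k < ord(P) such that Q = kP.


Enumerate multiples of P until we hit Q = (14, 11):
  1P = (1, 17)
  2P = (14, 12)
  3P = (14, 11)
Match found at i = 3.

k = 3


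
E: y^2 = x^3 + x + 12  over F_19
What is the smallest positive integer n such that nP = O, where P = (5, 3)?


Compute successive multiples of P until we hit O:
  1P = (5, 3)
  2P = (9, 16)
  3P = (12, 17)
  4P = (6, 14)
  5P = (15, 1)
  6P = (15, 18)
  7P = (6, 5)
  8P = (12, 2)
  ... (continuing to 11P)
  11P = O

ord(P) = 11


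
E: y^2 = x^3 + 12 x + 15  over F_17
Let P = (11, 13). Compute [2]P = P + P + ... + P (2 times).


k = 2 = 10_2 (binary, LSB first: 01)
Double-and-add from P = (11, 13):
  bit 0 = 0: acc unchanged = O
  bit 1 = 1: acc = O + (16, 11) = (16, 11)

2P = (16, 11)


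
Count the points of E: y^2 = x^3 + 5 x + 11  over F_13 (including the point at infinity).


For each x in F_13, count y with y^2 = x^3 + 5 x + 11 mod 13:
  x = 1: RHS = 4, y in [2, 11]  -> 2 point(s)
  x = 2: RHS = 3, y in [4, 9]  -> 2 point(s)
  x = 3: RHS = 1, y in [1, 12]  -> 2 point(s)
  x = 4: RHS = 4, y in [2, 11]  -> 2 point(s)
  x = 6: RHS = 10, y in [6, 7]  -> 2 point(s)
  x = 7: RHS = 12, y in [5, 8]  -> 2 point(s)
  x = 8: RHS = 4, y in [2, 11]  -> 2 point(s)
Affine points: 14. Add the point at infinity: total = 15.

#E(F_13) = 15


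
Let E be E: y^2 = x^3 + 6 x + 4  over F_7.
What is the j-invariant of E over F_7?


Delta = -16(4 a^3 + 27 b^2) mod 7 = 5
-1728 * (4 a)^3 = -1728 * (4*6)^3 mod 7 = 6
j = 6 * 5^(-1) mod 7 = 4

j = 4 (mod 7)


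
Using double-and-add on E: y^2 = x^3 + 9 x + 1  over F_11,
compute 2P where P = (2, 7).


k = 2 = 10_2 (binary, LSB first: 01)
Double-and-add from P = (2, 7):
  bit 0 = 0: acc unchanged = O
  bit 1 = 1: acc = O + (1, 0) = (1, 0)

2P = (1, 0)


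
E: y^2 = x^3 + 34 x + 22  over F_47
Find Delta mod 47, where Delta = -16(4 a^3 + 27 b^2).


4 a^3 + 27 b^2 = 4*34^3 + 27*22^2 = 157216 + 13068 = 170284
Delta = -16 * (170284) = -2724544
Delta mod 47 = 46

Delta = 46 (mod 47)


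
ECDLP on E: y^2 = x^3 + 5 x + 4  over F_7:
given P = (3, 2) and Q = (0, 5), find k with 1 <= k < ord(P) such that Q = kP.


Enumerate multiples of P until we hit Q = (0, 5):
  1P = (3, 2)
  2P = (2, 6)
  3P = (4, 2)
  4P = (0, 5)
Match found at i = 4.

k = 4


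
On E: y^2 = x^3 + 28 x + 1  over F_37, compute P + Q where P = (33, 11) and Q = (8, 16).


P != Q, so use the chord formula.
s = (y2 - y1) / (x2 - x1) = (5) / (12) mod 37 = 22
x3 = s^2 - x1 - x2 mod 37 = 22^2 - 33 - 8 = 36
y3 = s (x1 - x3) - y1 mod 37 = 22 * (33 - 36) - 11 = 34

P + Q = (36, 34)


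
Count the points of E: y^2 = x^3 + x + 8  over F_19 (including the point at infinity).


For each x in F_19, count y with y^2 = x^3 + 1 x + 8 mod 19:
  x = 3: RHS = 0, y in [0]  -> 1 point(s)
  x = 4: RHS = 0, y in [0]  -> 1 point(s)
  x = 5: RHS = 5, y in [9, 10]  -> 2 point(s)
  x = 7: RHS = 16, y in [4, 15]  -> 2 point(s)
  x = 9: RHS = 5, y in [9, 10]  -> 2 point(s)
  x = 10: RHS = 11, y in [7, 12]  -> 2 point(s)
  x = 11: RHS = 1, y in [1, 18]  -> 2 point(s)
  x = 12: RHS = 0, y in [0]  -> 1 point(s)
  x = 14: RHS = 11, y in [7, 12]  -> 2 point(s)
  x = 15: RHS = 16, y in [4, 15]  -> 2 point(s)
  x = 16: RHS = 16, y in [4, 15]  -> 2 point(s)
  x = 17: RHS = 17, y in [6, 13]  -> 2 point(s)
  x = 18: RHS = 6, y in [5, 14]  -> 2 point(s)
Affine points: 23. Add the point at infinity: total = 24.

#E(F_19) = 24


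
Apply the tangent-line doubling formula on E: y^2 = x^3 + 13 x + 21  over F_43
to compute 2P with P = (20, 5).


Doubling: s = (3 x1^2 + a) / (2 y1)
s = (3*20^2 + 13) / (2*5) mod 43 = 31
x3 = s^2 - 2 x1 mod 43 = 31^2 - 2*20 = 18
y3 = s (x1 - x3) - y1 mod 43 = 31 * (20 - 18) - 5 = 14

2P = (18, 14)


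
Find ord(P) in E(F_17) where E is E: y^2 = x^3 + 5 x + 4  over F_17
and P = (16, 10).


Compute successive multiples of P until we hit O:
  1P = (16, 10)
  2P = (11, 9)
  3P = (5, 16)
  4P = (14, 9)
  5P = (0, 15)
  6P = (9, 8)
  7P = (7, 12)
  8P = (10, 0)
  ... (continuing to 16P)
  16P = O

ord(P) = 16


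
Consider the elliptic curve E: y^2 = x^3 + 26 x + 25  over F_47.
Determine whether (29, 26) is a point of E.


Check whether y^2 = x^3 + 26 x + 25 (mod 47) for (x, y) = (29, 26).
LHS: y^2 = 26^2 mod 47 = 18
RHS: x^3 + 26 x + 25 = 29^3 + 26*29 + 25 mod 47 = 23
LHS != RHS

No, not on the curve


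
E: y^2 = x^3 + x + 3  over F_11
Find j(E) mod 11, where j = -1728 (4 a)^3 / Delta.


Delta = -16(4 a^3 + 27 b^2) mod 11 = 8
-1728 * (4 a)^3 = -1728 * (4*1)^3 mod 11 = 2
j = 2 * 8^(-1) mod 11 = 3

j = 3 (mod 11)


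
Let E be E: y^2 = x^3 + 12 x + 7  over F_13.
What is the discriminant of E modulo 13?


4 a^3 + 27 b^2 = 4*12^3 + 27*7^2 = 6912 + 1323 = 8235
Delta = -16 * (8235) = -131760
Delta mod 13 = 8

Delta = 8 (mod 13)


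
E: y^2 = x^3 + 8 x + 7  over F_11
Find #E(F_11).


For each x in F_11, count y with y^2 = x^3 + 8 x + 7 mod 11:
  x = 1: RHS = 5, y in [4, 7]  -> 2 point(s)
  x = 2: RHS = 9, y in [3, 8]  -> 2 point(s)
  x = 3: RHS = 3, y in [5, 6]  -> 2 point(s)
  x = 4: RHS = 4, y in [2, 9]  -> 2 point(s)
  x = 8: RHS = 0, y in [0]  -> 1 point(s)
  x = 9: RHS = 5, y in [4, 7]  -> 2 point(s)
  x = 10: RHS = 9, y in [3, 8]  -> 2 point(s)
Affine points: 13. Add the point at infinity: total = 14.

#E(F_11) = 14


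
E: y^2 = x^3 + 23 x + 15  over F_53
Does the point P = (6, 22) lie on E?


Check whether y^2 = x^3 + 23 x + 15 (mod 53) for (x, y) = (6, 22).
LHS: y^2 = 22^2 mod 53 = 7
RHS: x^3 + 23 x + 15 = 6^3 + 23*6 + 15 mod 53 = 51
LHS != RHS

No, not on the curve


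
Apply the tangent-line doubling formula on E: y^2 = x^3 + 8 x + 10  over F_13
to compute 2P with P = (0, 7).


Doubling: s = (3 x1^2 + a) / (2 y1)
s = (3*0^2 + 8) / (2*7) mod 13 = 8
x3 = s^2 - 2 x1 mod 13 = 8^2 - 2*0 = 12
y3 = s (x1 - x3) - y1 mod 13 = 8 * (0 - 12) - 7 = 1

2P = (12, 1)


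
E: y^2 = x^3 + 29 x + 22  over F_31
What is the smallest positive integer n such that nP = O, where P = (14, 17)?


Compute successive multiples of P until we hit O:
  1P = (14, 17)
  2P = (4, 4)
  3P = (15, 22)
  4P = (27, 11)
  5P = (28, 30)
  6P = (9, 12)
  7P = (9, 19)
  8P = (28, 1)
  ... (continuing to 13P)
  13P = O

ord(P) = 13


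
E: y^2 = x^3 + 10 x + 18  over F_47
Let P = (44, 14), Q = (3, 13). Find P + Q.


P != Q, so use the chord formula.
s = (y2 - y1) / (x2 - x1) = (46) / (6) mod 47 = 39
x3 = s^2 - x1 - x2 mod 47 = 39^2 - 44 - 3 = 17
y3 = s (x1 - x3) - y1 mod 47 = 39 * (44 - 17) - 14 = 5

P + Q = (17, 5)


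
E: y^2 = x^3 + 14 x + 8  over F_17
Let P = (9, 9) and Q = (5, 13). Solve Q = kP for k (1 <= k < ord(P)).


Enumerate multiples of P until we hit Q = (5, 13):
  1P = (9, 9)
  2P = (3, 3)
  3P = (6, 11)
  4P = (10, 3)
  5P = (0, 5)
  6P = (4, 14)
  7P = (5, 4)
  8P = (12, 0)
  9P = (5, 13)
Match found at i = 9.

k = 9


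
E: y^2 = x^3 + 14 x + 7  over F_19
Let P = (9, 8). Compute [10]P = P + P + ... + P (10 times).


k = 10 = 1010_2 (binary, LSB first: 0101)
Double-and-add from P = (9, 8):
  bit 0 = 0: acc unchanged = O
  bit 1 = 1: acc = O + (10, 8) = (10, 8)
  bit 2 = 0: acc unchanged = (10, 8)
  bit 3 = 1: acc = (10, 8) + (0, 8) = (9, 11)

10P = (9, 11)


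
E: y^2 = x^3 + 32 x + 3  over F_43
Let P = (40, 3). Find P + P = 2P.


Doubling: s = (3 x1^2 + a) / (2 y1)
s = (3*40^2 + 32) / (2*3) mod 43 = 17
x3 = s^2 - 2 x1 mod 43 = 17^2 - 2*40 = 37
y3 = s (x1 - x3) - y1 mod 43 = 17 * (40 - 37) - 3 = 5

2P = (37, 5)


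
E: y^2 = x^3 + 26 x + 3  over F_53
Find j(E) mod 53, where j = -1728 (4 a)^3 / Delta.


Delta = -16(4 a^3 + 27 b^2) mod 53 = 42
-1728 * (4 a)^3 = -1728 * (4*26)^3 mod 53 = 44
j = 44 * 42^(-1) mod 53 = 49

j = 49 (mod 53)


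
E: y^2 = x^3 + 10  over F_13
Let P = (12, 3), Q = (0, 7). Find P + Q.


P != Q, so use the chord formula.
s = (y2 - y1) / (x2 - x1) = (4) / (1) mod 13 = 4
x3 = s^2 - x1 - x2 mod 13 = 4^2 - 12 - 0 = 4
y3 = s (x1 - x3) - y1 mod 13 = 4 * (12 - 4) - 3 = 3

P + Q = (4, 3)


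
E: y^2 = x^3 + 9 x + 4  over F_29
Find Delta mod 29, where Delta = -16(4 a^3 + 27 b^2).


4 a^3 + 27 b^2 = 4*9^3 + 27*4^2 = 2916 + 432 = 3348
Delta = -16 * (3348) = -53568
Delta mod 29 = 24

Delta = 24 (mod 29)


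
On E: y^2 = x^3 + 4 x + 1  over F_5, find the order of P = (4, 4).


Compute successive multiples of P until we hit O:
  1P = (4, 4)
  2P = (3, 0)
  3P = (4, 1)
  4P = O

ord(P) = 4


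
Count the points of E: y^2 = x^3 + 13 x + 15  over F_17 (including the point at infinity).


For each x in F_17, count y with y^2 = x^3 + 13 x + 15 mod 17:
  x = 0: RHS = 15, y in [7, 10]  -> 2 point(s)
  x = 2: RHS = 15, y in [7, 10]  -> 2 point(s)
  x = 3: RHS = 13, y in [8, 9]  -> 2 point(s)
  x = 5: RHS = 1, y in [1, 16]  -> 2 point(s)
  x = 8: RHS = 2, y in [6, 11]  -> 2 point(s)
  x = 13: RHS = 1, y in [1, 16]  -> 2 point(s)
  x = 14: RHS = 0, y in [0]  -> 1 point(s)
  x = 15: RHS = 15, y in [7, 10]  -> 2 point(s)
  x = 16: RHS = 1, y in [1, 16]  -> 2 point(s)
Affine points: 17. Add the point at infinity: total = 18.

#E(F_17) = 18


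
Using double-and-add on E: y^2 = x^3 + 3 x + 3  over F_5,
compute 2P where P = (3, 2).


k = 2 = 10_2 (binary, LSB first: 01)
Double-and-add from P = (3, 2):
  bit 0 = 0: acc unchanged = O
  bit 1 = 1: acc = O + (4, 3) = (4, 3)

2P = (4, 3)


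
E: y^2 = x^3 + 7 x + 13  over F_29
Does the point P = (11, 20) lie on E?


Check whether y^2 = x^3 + 7 x + 13 (mod 29) for (x, y) = (11, 20).
LHS: y^2 = 20^2 mod 29 = 23
RHS: x^3 + 7 x + 13 = 11^3 + 7*11 + 13 mod 29 = 0
LHS != RHS

No, not on the curve


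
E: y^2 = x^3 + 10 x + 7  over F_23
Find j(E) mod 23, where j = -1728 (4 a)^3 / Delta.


Delta = -16(4 a^3 + 27 b^2) mod 23 = 1
-1728 * (4 a)^3 = -1728 * (4*10)^3 mod 23 = 4
j = 4 * 1^(-1) mod 23 = 4

j = 4 (mod 23)


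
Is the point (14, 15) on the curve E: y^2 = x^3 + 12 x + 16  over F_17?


Check whether y^2 = x^3 + 12 x + 16 (mod 17) for (x, y) = (14, 15).
LHS: y^2 = 15^2 mod 17 = 4
RHS: x^3 + 12 x + 16 = 14^3 + 12*14 + 16 mod 17 = 4
LHS = RHS

Yes, on the curve


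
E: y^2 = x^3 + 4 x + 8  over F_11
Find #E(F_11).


For each x in F_11, count y with y^2 = x^3 + 4 x + 8 mod 11:
  x = 3: RHS = 3, y in [5, 6]  -> 2 point(s)
  x = 4: RHS = 0, y in [0]  -> 1 point(s)
  x = 7: RHS = 5, y in [4, 7]  -> 2 point(s)
  x = 9: RHS = 3, y in [5, 6]  -> 2 point(s)
  x = 10: RHS = 3, y in [5, 6]  -> 2 point(s)
Affine points: 9. Add the point at infinity: total = 10.

#E(F_11) = 10


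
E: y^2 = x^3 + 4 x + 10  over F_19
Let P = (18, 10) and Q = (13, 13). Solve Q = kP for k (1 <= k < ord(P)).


Enumerate multiples of P until we hit Q = (13, 13):
  1P = (18, 10)
  2P = (13, 6)
  3P = (16, 3)
  4P = (2, 8)
  5P = (10, 10)
  6P = (10, 9)
  7P = (2, 11)
  8P = (16, 16)
  9P = (13, 13)
Match found at i = 9.

k = 9


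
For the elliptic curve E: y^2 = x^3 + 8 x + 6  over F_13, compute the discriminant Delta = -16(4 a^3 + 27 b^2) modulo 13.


4 a^3 + 27 b^2 = 4*8^3 + 27*6^2 = 2048 + 972 = 3020
Delta = -16 * (3020) = -48320
Delta mod 13 = 1

Delta = 1 (mod 13)


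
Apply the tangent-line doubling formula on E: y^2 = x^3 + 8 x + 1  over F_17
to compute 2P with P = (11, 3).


Doubling: s = (3 x1^2 + a) / (2 y1)
s = (3*11^2 + 8) / (2*3) mod 17 = 8
x3 = s^2 - 2 x1 mod 17 = 8^2 - 2*11 = 8
y3 = s (x1 - x3) - y1 mod 17 = 8 * (11 - 8) - 3 = 4

2P = (8, 4)


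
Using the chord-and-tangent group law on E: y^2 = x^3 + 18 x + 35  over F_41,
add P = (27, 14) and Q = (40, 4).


P != Q, so use the chord formula.
s = (y2 - y1) / (x2 - x1) = (31) / (13) mod 41 = 15
x3 = s^2 - x1 - x2 mod 41 = 15^2 - 27 - 40 = 35
y3 = s (x1 - x3) - y1 mod 41 = 15 * (27 - 35) - 14 = 30

P + Q = (35, 30)


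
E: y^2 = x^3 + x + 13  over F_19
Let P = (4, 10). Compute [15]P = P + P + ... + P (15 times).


k = 15 = 1111_2 (binary, LSB first: 1111)
Double-and-add from P = (4, 10):
  bit 0 = 1: acc = O + (4, 10) = (4, 10)
  bit 1 = 1: acc = (4, 10) + (18, 7) = (8, 18)
  bit 2 = 1: acc = (8, 18) + (11, 14) = (6, 11)
  bit 3 = 1: acc = (6, 11) + (14, 4) = (6, 8)

15P = (6, 8)


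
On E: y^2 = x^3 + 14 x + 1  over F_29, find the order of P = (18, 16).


Compute successive multiples of P until we hit O:
  1P = (18, 16)
  2P = (22, 13)
  3P = (24, 3)
  4P = (7, 23)
  5P = (8, 4)
  6P = (23, 7)
  7P = (4, 11)
  8P = (20, 4)
  ... (continuing to 28P)
  28P = O

ord(P) = 28


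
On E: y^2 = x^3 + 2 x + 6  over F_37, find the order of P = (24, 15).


Compute successive multiples of P until we hit O:
  1P = (24, 15)
  2P = (5, 20)
  3P = (34, 11)
  4P = (28, 31)
  5P = (1, 3)
  6P = (15, 9)
  7P = (19, 13)
  8P = (6, 7)
  ... (continuing to 22P)
  22P = O

ord(P) = 22


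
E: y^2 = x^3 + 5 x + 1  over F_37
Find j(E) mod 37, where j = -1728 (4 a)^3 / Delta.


Delta = -16(4 a^3 + 27 b^2) mod 37 = 4
-1728 * (4 a)^3 = -1728 * (4*5)^3 mod 37 = 14
j = 14 * 4^(-1) mod 37 = 22

j = 22 (mod 37)


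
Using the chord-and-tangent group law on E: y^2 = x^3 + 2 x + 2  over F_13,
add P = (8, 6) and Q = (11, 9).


P != Q, so use the chord formula.
s = (y2 - y1) / (x2 - x1) = (3) / (3) mod 13 = 1
x3 = s^2 - x1 - x2 mod 13 = 1^2 - 8 - 11 = 8
y3 = s (x1 - x3) - y1 mod 13 = 1 * (8 - 8) - 6 = 7

P + Q = (8, 7)


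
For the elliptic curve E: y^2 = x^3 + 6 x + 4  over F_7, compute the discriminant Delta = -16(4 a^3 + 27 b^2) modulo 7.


4 a^3 + 27 b^2 = 4*6^3 + 27*4^2 = 864 + 432 = 1296
Delta = -16 * (1296) = -20736
Delta mod 7 = 5

Delta = 5 (mod 7)


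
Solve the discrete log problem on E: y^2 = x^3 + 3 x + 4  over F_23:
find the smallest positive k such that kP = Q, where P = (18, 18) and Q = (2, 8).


Enumerate multiples of P until we hit Q = (2, 8):
  1P = (18, 18)
  2P = (0, 21)
  3P = (21, 17)
  4P = (2, 15)
  5P = (6, 13)
  6P = (7, 0)
  7P = (6, 10)
  8P = (2, 8)
Match found at i = 8.

k = 8


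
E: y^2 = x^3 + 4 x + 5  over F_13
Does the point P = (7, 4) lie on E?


Check whether y^2 = x^3 + 4 x + 5 (mod 13) for (x, y) = (7, 4).
LHS: y^2 = 4^2 mod 13 = 3
RHS: x^3 + 4 x + 5 = 7^3 + 4*7 + 5 mod 13 = 12
LHS != RHS

No, not on the curve


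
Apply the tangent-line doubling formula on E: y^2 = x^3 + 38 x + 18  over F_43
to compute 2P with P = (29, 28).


Doubling: s = (3 x1^2 + a) / (2 y1)
s = (3*29^2 + 38) / (2*28) mod 43 = 25
x3 = s^2 - 2 x1 mod 43 = 25^2 - 2*29 = 8
y3 = s (x1 - x3) - y1 mod 43 = 25 * (29 - 8) - 28 = 24

2P = (8, 24)


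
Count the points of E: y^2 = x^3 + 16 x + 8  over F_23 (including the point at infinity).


For each x in F_23, count y with y^2 = x^3 + 16 x + 8 mod 23:
  x = 0: RHS = 8, y in [10, 13]  -> 2 point(s)
  x = 1: RHS = 2, y in [5, 18]  -> 2 point(s)
  x = 2: RHS = 2, y in [5, 18]  -> 2 point(s)
  x = 5: RHS = 6, y in [11, 12]  -> 2 point(s)
  x = 7: RHS = 3, y in [7, 16]  -> 2 point(s)
  x = 8: RHS = 4, y in [2, 21]  -> 2 point(s)
  x = 10: RHS = 18, y in [8, 15]  -> 2 point(s)
  x = 14: RHS = 9, y in [3, 20]  -> 2 point(s)
  x = 15: RHS = 12, y in [9, 14]  -> 2 point(s)
  x = 16: RHS = 13, y in [6, 17]  -> 2 point(s)
  x = 17: RHS = 18, y in [8, 15]  -> 2 point(s)
  x = 19: RHS = 18, y in [8, 15]  -> 2 point(s)
  x = 20: RHS = 2, y in [5, 18]  -> 2 point(s)
Affine points: 26. Add the point at infinity: total = 27.

#E(F_23) = 27


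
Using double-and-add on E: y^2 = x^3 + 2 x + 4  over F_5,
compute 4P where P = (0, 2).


k = 4 = 100_2 (binary, LSB first: 001)
Double-and-add from P = (0, 2):
  bit 0 = 0: acc unchanged = O
  bit 1 = 0: acc unchanged = O
  bit 2 = 1: acc = O + (2, 4) = (2, 4)

4P = (2, 4)


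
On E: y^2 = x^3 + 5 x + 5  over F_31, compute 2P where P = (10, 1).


Doubling: s = (3 x1^2 + a) / (2 y1)
s = (3*10^2 + 5) / (2*1) mod 31 = 13
x3 = s^2 - 2 x1 mod 31 = 13^2 - 2*10 = 25
y3 = s (x1 - x3) - y1 mod 31 = 13 * (10 - 25) - 1 = 21

2P = (25, 21)


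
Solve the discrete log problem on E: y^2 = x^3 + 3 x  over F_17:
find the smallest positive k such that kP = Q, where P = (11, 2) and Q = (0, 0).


Enumerate multiples of P until we hit Q = (0, 0):
  1P = (11, 2)
  2P = (16, 8)
  3P = (3, 11)
  4P = (4, 5)
  5P = (6, 8)
  6P = (13, 14)
  7P = (12, 9)
  8P = (9, 12)
  9P = (5, 2)
  10P = (1, 15)
  11P = (14, 7)
  12P = (8, 3)
  13P = (0, 0)
Match found at i = 13.

k = 13


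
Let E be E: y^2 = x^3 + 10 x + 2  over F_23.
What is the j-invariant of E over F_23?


Delta = -16(4 a^3 + 27 b^2) mod 23 = 6
-1728 * (4 a)^3 = -1728 * (4*10)^3 mod 23 = 4
j = 4 * 6^(-1) mod 23 = 16

j = 16 (mod 23)


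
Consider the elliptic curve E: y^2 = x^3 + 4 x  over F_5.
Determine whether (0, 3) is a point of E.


Check whether y^2 = x^3 + 4 x + 0 (mod 5) for (x, y) = (0, 3).
LHS: y^2 = 3^2 mod 5 = 4
RHS: x^3 + 4 x + 0 = 0^3 + 4*0 + 0 mod 5 = 0
LHS != RHS

No, not on the curve


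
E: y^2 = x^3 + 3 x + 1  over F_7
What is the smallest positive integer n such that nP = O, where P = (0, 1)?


Compute successive multiples of P until we hit O:
  1P = (0, 1)
  2P = (4, 0)
  3P = (0, 6)
  4P = O

ord(P) = 4


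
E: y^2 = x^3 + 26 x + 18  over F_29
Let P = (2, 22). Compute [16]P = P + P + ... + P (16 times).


k = 16 = 10000_2 (binary, LSB first: 00001)
Double-and-add from P = (2, 22):
  bit 0 = 0: acc unchanged = O
  bit 1 = 0: acc unchanged = O
  bit 2 = 0: acc unchanged = O
  bit 3 = 0: acc unchanged = O
  bit 4 = 1: acc = O + (27, 25) = (27, 25)

16P = (27, 25)


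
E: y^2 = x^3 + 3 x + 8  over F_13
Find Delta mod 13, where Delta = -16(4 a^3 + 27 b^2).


4 a^3 + 27 b^2 = 4*3^3 + 27*8^2 = 108 + 1728 = 1836
Delta = -16 * (1836) = -29376
Delta mod 13 = 4

Delta = 4 (mod 13)


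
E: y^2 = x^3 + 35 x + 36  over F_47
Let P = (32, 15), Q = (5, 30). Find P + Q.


P != Q, so use the chord formula.
s = (y2 - y1) / (x2 - x1) = (15) / (20) mod 47 = 36
x3 = s^2 - x1 - x2 mod 47 = 36^2 - 32 - 5 = 37
y3 = s (x1 - x3) - y1 mod 47 = 36 * (32 - 37) - 15 = 40

P + Q = (37, 40)


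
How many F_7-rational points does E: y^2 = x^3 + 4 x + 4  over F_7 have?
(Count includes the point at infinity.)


For each x in F_7, count y with y^2 = x^3 + 4 x + 4 mod 7:
  x = 0: RHS = 4, y in [2, 5]  -> 2 point(s)
  x = 1: RHS = 2, y in [3, 4]  -> 2 point(s)
  x = 3: RHS = 1, y in [1, 6]  -> 2 point(s)
  x = 4: RHS = 0, y in [0]  -> 1 point(s)
  x = 5: RHS = 2, y in [3, 4]  -> 2 point(s)
Affine points: 9. Add the point at infinity: total = 10.

#E(F_7) = 10


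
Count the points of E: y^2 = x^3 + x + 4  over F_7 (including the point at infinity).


For each x in F_7, count y with y^2 = x^3 + 1 x + 4 mod 7:
  x = 0: RHS = 4, y in [2, 5]  -> 2 point(s)
  x = 2: RHS = 0, y in [0]  -> 1 point(s)
  x = 4: RHS = 2, y in [3, 4]  -> 2 point(s)
  x = 5: RHS = 1, y in [1, 6]  -> 2 point(s)
  x = 6: RHS = 2, y in [3, 4]  -> 2 point(s)
Affine points: 9. Add the point at infinity: total = 10.

#E(F_7) = 10


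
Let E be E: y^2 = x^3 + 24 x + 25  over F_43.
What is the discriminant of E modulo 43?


4 a^3 + 27 b^2 = 4*24^3 + 27*25^2 = 55296 + 16875 = 72171
Delta = -16 * (72171) = -1154736
Delta mod 43 = 29

Delta = 29 (mod 43)


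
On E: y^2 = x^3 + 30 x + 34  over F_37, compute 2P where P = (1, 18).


Doubling: s = (3 x1^2 + a) / (2 y1)
s = (3*1^2 + 30) / (2*18) mod 37 = 4
x3 = s^2 - 2 x1 mod 37 = 4^2 - 2*1 = 14
y3 = s (x1 - x3) - y1 mod 37 = 4 * (1 - 14) - 18 = 4

2P = (14, 4)


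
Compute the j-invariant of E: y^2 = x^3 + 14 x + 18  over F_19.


Delta = -16(4 a^3 + 27 b^2) mod 19 = 6
-1728 * (4 a)^3 = -1728 * (4*14)^3 mod 19 = 18
j = 18 * 6^(-1) mod 19 = 3

j = 3 (mod 19)


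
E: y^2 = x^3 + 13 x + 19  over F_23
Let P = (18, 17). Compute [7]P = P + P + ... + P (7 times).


k = 7 = 111_2 (binary, LSB first: 111)
Double-and-add from P = (18, 17):
  bit 0 = 1: acc = O + (18, 17) = (18, 17)
  bit 1 = 1: acc = (18, 17) + (5, 18) = (3, 19)
  bit 2 = 1: acc = (3, 19) + (15, 1) = (13, 19)

7P = (13, 19)


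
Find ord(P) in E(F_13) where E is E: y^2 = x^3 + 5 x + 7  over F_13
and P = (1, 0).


Compute successive multiples of P until we hit O:
  1P = (1, 0)
  2P = O

ord(P) = 2


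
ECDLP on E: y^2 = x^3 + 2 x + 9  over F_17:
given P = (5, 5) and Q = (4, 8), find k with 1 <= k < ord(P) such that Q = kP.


Enumerate multiples of P until we hit Q = (4, 8):
  1P = (5, 5)
  2P = (9, 5)
  3P = (3, 12)
  4P = (0, 3)
  5P = (4, 9)
  6P = (7, 3)
  7P = (6, 13)
  8P = (2, 2)
  9P = (11, 6)
  10P = (10, 14)
  11P = (10, 3)
  12P = (11, 11)
  13P = (2, 15)
  14P = (6, 4)
  15P = (7, 14)
  16P = (4, 8)
Match found at i = 16.

k = 16


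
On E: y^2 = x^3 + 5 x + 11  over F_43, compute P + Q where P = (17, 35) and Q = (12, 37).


P != Q, so use the chord formula.
s = (y2 - y1) / (x2 - x1) = (2) / (38) mod 43 = 34
x3 = s^2 - x1 - x2 mod 43 = 34^2 - 17 - 12 = 9
y3 = s (x1 - x3) - y1 mod 43 = 34 * (17 - 9) - 35 = 22

P + Q = (9, 22)


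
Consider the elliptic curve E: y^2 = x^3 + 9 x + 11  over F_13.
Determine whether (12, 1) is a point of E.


Check whether y^2 = x^3 + 9 x + 11 (mod 13) for (x, y) = (12, 1).
LHS: y^2 = 1^2 mod 13 = 1
RHS: x^3 + 9 x + 11 = 12^3 + 9*12 + 11 mod 13 = 1
LHS = RHS

Yes, on the curve


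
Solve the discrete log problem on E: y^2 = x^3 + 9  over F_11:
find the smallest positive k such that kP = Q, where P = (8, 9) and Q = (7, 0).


Enumerate multiples of P until we hit Q = (7, 0):
  1P = (8, 9)
  2P = (0, 3)
  3P = (7, 0)
Match found at i = 3.

k = 3


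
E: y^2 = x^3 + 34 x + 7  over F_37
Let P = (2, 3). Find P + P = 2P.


Doubling: s = (3 x1^2 + a) / (2 y1)
s = (3*2^2 + 34) / (2*3) mod 37 = 20
x3 = s^2 - 2 x1 mod 37 = 20^2 - 2*2 = 26
y3 = s (x1 - x3) - y1 mod 37 = 20 * (2 - 26) - 3 = 35

2P = (26, 35)


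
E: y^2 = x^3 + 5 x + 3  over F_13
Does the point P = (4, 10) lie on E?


Check whether y^2 = x^3 + 5 x + 3 (mod 13) for (x, y) = (4, 10).
LHS: y^2 = 10^2 mod 13 = 9
RHS: x^3 + 5 x + 3 = 4^3 + 5*4 + 3 mod 13 = 9
LHS = RHS

Yes, on the curve


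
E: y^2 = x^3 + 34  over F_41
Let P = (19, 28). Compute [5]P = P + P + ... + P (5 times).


k = 5 = 101_2 (binary, LSB first: 101)
Double-and-add from P = (19, 28):
  bit 0 = 1: acc = O + (19, 28) = (19, 28)
  bit 1 = 0: acc unchanged = (19, 28)
  bit 2 = 1: acc = (19, 28) + (3, 15) = (40, 19)

5P = (40, 19)


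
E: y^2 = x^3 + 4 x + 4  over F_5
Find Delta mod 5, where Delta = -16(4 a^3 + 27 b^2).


4 a^3 + 27 b^2 = 4*4^3 + 27*4^2 = 256 + 432 = 688
Delta = -16 * (688) = -11008
Delta mod 5 = 2

Delta = 2 (mod 5)


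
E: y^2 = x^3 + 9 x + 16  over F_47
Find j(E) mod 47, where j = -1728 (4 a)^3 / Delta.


Delta = -16(4 a^3 + 27 b^2) mod 47 = 14
-1728 * (4 a)^3 = -1728 * (4*9)^3 mod 47 = 23
j = 23 * 14^(-1) mod 47 = 5

j = 5 (mod 47)


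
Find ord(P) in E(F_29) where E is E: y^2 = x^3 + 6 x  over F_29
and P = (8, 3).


Compute successive multiples of P until we hit O:
  1P = (8, 3)
  2P = (0, 0)
  3P = (8, 26)
  4P = O

ord(P) = 4


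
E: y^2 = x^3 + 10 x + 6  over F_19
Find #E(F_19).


For each x in F_19, count y with y^2 = x^3 + 10 x + 6 mod 19:
  x = 0: RHS = 6, y in [5, 14]  -> 2 point(s)
  x = 1: RHS = 17, y in [6, 13]  -> 2 point(s)
  x = 3: RHS = 6, y in [5, 14]  -> 2 point(s)
  x = 6: RHS = 16, y in [4, 15]  -> 2 point(s)
  x = 7: RHS = 1, y in [1, 18]  -> 2 point(s)
  x = 8: RHS = 9, y in [3, 16]  -> 2 point(s)
  x = 10: RHS = 4, y in [2, 17]  -> 2 point(s)
  x = 12: RHS = 11, y in [7, 12]  -> 2 point(s)
  x = 15: RHS = 16, y in [4, 15]  -> 2 point(s)
  x = 16: RHS = 6, y in [5, 14]  -> 2 point(s)
  x = 17: RHS = 16, y in [4, 15]  -> 2 point(s)
Affine points: 22. Add the point at infinity: total = 23.

#E(F_19) = 23


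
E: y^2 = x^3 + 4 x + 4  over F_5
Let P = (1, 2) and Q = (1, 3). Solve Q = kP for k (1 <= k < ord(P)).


Enumerate multiples of P until we hit Q = (1, 3):
  1P = (1, 2)
  2P = (2, 0)
  3P = (1, 3)
Match found at i = 3.

k = 3


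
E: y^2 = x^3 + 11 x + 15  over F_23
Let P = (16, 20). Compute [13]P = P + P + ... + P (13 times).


k = 13 = 1101_2 (binary, LSB first: 1011)
Double-and-add from P = (16, 20):
  bit 0 = 1: acc = O + (16, 20) = (16, 20)
  bit 1 = 0: acc unchanged = (16, 20)
  bit 2 = 1: acc = (16, 20) + (22, 7) = (21, 10)
  bit 3 = 1: acc = (21, 10) + (3, 12) = (1, 21)

13P = (1, 21)


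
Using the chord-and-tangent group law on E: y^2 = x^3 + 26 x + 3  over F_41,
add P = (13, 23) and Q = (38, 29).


P != Q, so use the chord formula.
s = (y2 - y1) / (x2 - x1) = (6) / (25) mod 41 = 15
x3 = s^2 - x1 - x2 mod 41 = 15^2 - 13 - 38 = 10
y3 = s (x1 - x3) - y1 mod 41 = 15 * (13 - 10) - 23 = 22

P + Q = (10, 22)


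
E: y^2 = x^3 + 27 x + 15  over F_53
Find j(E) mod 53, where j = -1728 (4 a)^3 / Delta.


Delta = -16(4 a^3 + 27 b^2) mod 53 = 47
-1728 * (4 a)^3 = -1728 * (4*27)^3 mod 53 = 9
j = 9 * 47^(-1) mod 53 = 25

j = 25 (mod 53)


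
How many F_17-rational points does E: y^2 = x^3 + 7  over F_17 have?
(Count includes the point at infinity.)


For each x in F_17, count y with y^2 = x^3 + 0 x + 7 mod 17:
  x = 1: RHS = 8, y in [5, 12]  -> 2 point(s)
  x = 2: RHS = 15, y in [7, 10]  -> 2 point(s)
  x = 3: RHS = 0, y in [0]  -> 1 point(s)
  x = 5: RHS = 13, y in [8, 9]  -> 2 point(s)
  x = 6: RHS = 2, y in [6, 11]  -> 2 point(s)
  x = 8: RHS = 9, y in [3, 14]  -> 2 point(s)
  x = 10: RHS = 4, y in [2, 15]  -> 2 point(s)
  x = 12: RHS = 1, y in [1, 16]  -> 2 point(s)
  x = 15: RHS = 16, y in [4, 13]  -> 2 point(s)
Affine points: 17. Add the point at infinity: total = 18.

#E(F_17) = 18


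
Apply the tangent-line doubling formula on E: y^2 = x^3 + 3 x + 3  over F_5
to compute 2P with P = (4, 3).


Doubling: s = (3 x1^2 + a) / (2 y1)
s = (3*4^2 + 3) / (2*3) mod 5 = 1
x3 = s^2 - 2 x1 mod 5 = 1^2 - 2*4 = 3
y3 = s (x1 - x3) - y1 mod 5 = 1 * (4 - 3) - 3 = 3

2P = (3, 3)


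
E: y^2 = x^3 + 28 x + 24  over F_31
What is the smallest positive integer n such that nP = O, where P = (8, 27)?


Compute successive multiples of P until we hit O:
  1P = (8, 27)
  2P = (4, 18)
  3P = (26, 10)
  4P = (11, 12)
  5P = (6, 25)
  6P = (18, 25)
  7P = (10, 23)
  8P = (17, 22)
  ... (continuing to 27P)
  27P = O

ord(P) = 27


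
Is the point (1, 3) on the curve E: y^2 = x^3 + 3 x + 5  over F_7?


Check whether y^2 = x^3 + 3 x + 5 (mod 7) for (x, y) = (1, 3).
LHS: y^2 = 3^2 mod 7 = 2
RHS: x^3 + 3 x + 5 = 1^3 + 3*1 + 5 mod 7 = 2
LHS = RHS

Yes, on the curve


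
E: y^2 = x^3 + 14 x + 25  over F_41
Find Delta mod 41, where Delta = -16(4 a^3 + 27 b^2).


4 a^3 + 27 b^2 = 4*14^3 + 27*25^2 = 10976 + 16875 = 27851
Delta = -16 * (27851) = -445616
Delta mod 41 = 13

Delta = 13 (mod 41)


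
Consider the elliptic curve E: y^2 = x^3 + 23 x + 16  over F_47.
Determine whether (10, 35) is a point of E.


Check whether y^2 = x^3 + 23 x + 16 (mod 47) for (x, y) = (10, 35).
LHS: y^2 = 35^2 mod 47 = 3
RHS: x^3 + 23 x + 16 = 10^3 + 23*10 + 16 mod 47 = 24
LHS != RHS

No, not on the curve


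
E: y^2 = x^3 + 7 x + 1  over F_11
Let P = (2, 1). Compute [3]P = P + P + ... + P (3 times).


k = 3 = 11_2 (binary, LSB first: 11)
Double-and-add from P = (2, 1):
  bit 0 = 1: acc = O + (2, 1) = (2, 1)
  bit 1 = 1: acc = (2, 1) + (1, 3) = (1, 8)

3P = (1, 8)


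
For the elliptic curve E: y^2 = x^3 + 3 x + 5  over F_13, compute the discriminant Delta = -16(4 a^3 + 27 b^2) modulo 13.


4 a^3 + 27 b^2 = 4*3^3 + 27*5^2 = 108 + 675 = 783
Delta = -16 * (783) = -12528
Delta mod 13 = 4

Delta = 4 (mod 13)


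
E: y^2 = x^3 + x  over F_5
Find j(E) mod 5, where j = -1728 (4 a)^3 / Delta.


Delta = -16(4 a^3 + 27 b^2) mod 5 = 1
-1728 * (4 a)^3 = -1728 * (4*1)^3 mod 5 = 3
j = 3 * 1^(-1) mod 5 = 3

j = 3 (mod 5)


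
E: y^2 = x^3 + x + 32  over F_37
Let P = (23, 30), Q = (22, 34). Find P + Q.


P != Q, so use the chord formula.
s = (y2 - y1) / (x2 - x1) = (4) / (36) mod 37 = 33
x3 = s^2 - x1 - x2 mod 37 = 33^2 - 23 - 22 = 8
y3 = s (x1 - x3) - y1 mod 37 = 33 * (23 - 8) - 30 = 21

P + Q = (8, 21)


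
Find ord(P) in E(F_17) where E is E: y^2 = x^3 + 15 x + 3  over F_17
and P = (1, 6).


Compute successive multiples of P until we hit O:
  1P = (1, 6)
  2P = (13, 10)
  3P = (5, 4)
  4P = (7, 14)
  5P = (7, 3)
  6P = (5, 13)
  7P = (13, 7)
  8P = (1, 11)
  ... (continuing to 9P)
  9P = O

ord(P) = 9


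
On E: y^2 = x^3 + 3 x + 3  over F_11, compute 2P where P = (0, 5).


Doubling: s = (3 x1^2 + a) / (2 y1)
s = (3*0^2 + 3) / (2*5) mod 11 = 8
x3 = s^2 - 2 x1 mod 11 = 8^2 - 2*0 = 9
y3 = s (x1 - x3) - y1 mod 11 = 8 * (0 - 9) - 5 = 0

2P = (9, 0)


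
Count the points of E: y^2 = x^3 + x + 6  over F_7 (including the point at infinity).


For each x in F_7, count y with y^2 = x^3 + 1 x + 6 mod 7:
  x = 1: RHS = 1, y in [1, 6]  -> 2 point(s)
  x = 2: RHS = 2, y in [3, 4]  -> 2 point(s)
  x = 3: RHS = 1, y in [1, 6]  -> 2 point(s)
  x = 4: RHS = 4, y in [2, 5]  -> 2 point(s)
  x = 6: RHS = 4, y in [2, 5]  -> 2 point(s)
Affine points: 10. Add the point at infinity: total = 11.

#E(F_7) = 11
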